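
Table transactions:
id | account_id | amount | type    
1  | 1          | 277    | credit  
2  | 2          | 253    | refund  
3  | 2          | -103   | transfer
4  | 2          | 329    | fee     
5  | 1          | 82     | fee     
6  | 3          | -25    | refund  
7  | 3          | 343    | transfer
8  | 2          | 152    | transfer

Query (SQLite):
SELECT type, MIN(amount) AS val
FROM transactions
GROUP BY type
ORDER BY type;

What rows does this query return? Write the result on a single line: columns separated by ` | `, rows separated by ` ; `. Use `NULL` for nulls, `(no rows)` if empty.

credit | 277 ; fee | 82 ; refund | -25 ; transfer | -103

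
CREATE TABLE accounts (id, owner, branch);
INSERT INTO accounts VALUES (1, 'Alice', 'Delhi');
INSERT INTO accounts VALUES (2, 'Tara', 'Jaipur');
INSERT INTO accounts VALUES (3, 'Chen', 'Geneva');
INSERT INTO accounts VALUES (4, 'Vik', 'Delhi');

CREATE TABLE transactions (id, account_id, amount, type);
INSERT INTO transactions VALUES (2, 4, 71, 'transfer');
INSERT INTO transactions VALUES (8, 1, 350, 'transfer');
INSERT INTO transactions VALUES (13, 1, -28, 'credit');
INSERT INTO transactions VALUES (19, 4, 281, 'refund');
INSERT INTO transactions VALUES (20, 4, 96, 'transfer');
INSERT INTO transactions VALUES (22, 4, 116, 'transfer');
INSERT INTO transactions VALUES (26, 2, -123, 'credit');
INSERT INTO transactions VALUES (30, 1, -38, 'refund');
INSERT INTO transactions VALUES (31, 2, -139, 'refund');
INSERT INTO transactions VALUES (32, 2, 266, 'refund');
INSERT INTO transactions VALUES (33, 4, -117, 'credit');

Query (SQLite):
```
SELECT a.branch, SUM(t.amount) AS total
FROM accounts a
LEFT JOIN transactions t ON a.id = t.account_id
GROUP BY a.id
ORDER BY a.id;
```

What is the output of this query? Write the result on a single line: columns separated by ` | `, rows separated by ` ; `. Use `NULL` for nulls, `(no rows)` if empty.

Delhi | 284 ; Jaipur | 4 ; Geneva | NULL ; Delhi | 447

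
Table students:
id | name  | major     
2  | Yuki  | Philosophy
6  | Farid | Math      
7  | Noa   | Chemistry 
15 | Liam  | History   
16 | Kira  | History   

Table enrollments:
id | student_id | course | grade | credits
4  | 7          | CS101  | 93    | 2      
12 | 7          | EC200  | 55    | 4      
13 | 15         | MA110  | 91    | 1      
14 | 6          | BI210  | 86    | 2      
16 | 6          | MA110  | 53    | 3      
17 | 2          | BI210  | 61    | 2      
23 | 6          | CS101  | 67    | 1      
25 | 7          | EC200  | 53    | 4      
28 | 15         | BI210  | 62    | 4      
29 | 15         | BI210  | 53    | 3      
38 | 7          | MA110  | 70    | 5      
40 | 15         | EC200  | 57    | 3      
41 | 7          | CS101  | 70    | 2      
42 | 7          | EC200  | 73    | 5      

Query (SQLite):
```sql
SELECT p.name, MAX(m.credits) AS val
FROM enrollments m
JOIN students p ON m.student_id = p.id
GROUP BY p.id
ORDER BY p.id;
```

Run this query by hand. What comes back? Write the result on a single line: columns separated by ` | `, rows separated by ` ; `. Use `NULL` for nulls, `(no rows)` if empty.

Join each enrollments row to its students via student_id.
Group joined rows by students.id; compute MAX(m.credits) per group.
  2: ids {17} → MAX(m.credits)=2
  6: ids {14, 16, 23} → MAX(m.credits)=3
  7: ids {4, 12, 25, 38, 41, 42} → MAX(m.credits)=5
  15: ids {13, 28, 29, 40} → MAX(m.credits)=4

Yuki | 2 ; Farid | 3 ; Noa | 5 ; Liam | 4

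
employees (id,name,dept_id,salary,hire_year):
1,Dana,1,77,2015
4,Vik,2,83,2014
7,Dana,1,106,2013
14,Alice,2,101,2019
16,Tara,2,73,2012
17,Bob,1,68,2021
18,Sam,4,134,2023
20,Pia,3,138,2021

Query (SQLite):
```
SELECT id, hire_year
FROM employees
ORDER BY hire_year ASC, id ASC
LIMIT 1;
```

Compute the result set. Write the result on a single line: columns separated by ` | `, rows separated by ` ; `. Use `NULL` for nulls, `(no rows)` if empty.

Sort by hire_year asc, tiebreak id asc: (2012, id=16), (2013, id=7), (2014, id=4), (2015, id=1) …. Take first 1.

16 | 2012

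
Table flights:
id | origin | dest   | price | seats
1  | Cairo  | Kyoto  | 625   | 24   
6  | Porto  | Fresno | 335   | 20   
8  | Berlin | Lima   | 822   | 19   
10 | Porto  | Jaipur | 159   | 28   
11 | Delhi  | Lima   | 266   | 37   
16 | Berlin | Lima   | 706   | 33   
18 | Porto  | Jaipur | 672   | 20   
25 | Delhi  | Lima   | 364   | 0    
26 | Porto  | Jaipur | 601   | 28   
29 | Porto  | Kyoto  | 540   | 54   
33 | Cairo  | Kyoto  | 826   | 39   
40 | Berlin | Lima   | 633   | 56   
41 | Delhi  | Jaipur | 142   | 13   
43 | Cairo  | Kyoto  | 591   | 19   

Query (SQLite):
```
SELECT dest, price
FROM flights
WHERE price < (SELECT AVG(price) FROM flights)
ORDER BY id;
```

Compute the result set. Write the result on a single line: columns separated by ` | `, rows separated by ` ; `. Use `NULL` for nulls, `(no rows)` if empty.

Scalar subquery: AVG(price) over all flights rows = 520.142857 (≈; comparison uses full precision).
Keep rows where price < that value.

Fresno | 335 ; Jaipur | 159 ; Lima | 266 ; Lima | 364 ; Jaipur | 142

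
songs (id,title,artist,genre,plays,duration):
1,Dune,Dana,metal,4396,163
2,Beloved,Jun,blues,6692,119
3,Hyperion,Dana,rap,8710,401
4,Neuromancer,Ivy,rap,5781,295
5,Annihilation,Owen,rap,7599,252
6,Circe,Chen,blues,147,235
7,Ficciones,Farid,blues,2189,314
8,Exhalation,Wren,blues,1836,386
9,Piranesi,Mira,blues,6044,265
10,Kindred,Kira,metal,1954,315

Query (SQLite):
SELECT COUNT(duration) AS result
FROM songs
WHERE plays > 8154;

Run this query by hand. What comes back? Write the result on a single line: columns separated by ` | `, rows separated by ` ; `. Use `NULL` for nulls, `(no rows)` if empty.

1

Rows where plays > 8154 → duration values: [401].
COUNT(duration) counts non-NULL values → 1.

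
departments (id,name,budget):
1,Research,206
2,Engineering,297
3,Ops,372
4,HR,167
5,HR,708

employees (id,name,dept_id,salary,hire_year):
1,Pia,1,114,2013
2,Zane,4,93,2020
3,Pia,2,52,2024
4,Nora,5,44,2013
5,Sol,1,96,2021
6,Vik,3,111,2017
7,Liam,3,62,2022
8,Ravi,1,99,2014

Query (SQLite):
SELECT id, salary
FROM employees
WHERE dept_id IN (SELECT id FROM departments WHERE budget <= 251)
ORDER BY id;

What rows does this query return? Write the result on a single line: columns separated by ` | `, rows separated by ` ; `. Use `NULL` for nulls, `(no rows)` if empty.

Inner query: departments.id where budget <= 251.
Outer: keep employees rows whose dept_id is in that set.
Inner query → {1, 4}

1 | 114 ; 2 | 93 ; 5 | 96 ; 8 | 99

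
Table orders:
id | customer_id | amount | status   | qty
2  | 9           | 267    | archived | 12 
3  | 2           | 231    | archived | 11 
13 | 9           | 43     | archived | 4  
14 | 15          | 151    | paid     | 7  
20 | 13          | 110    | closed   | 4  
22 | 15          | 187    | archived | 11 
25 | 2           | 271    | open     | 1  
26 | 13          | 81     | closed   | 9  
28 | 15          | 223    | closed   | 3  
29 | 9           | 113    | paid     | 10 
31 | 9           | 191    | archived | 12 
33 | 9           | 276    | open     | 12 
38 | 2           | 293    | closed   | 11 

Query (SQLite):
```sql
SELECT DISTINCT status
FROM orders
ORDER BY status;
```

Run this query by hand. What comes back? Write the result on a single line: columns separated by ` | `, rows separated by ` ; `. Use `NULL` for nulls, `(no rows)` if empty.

Collect distinct status values from orders.

archived ; closed ; open ; paid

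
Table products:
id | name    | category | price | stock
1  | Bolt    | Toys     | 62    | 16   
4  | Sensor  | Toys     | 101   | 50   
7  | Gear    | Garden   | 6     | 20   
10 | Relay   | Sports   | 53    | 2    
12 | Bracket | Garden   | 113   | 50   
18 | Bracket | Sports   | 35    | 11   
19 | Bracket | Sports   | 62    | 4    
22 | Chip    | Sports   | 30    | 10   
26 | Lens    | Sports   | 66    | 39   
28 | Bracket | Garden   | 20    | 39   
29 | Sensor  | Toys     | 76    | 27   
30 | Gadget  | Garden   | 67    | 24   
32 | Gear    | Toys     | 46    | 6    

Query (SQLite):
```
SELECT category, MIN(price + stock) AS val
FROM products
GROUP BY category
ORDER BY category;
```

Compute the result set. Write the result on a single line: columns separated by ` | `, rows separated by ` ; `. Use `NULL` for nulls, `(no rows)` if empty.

Garden | 26 ; Sports | 40 ; Toys | 52

For each row compute price + stock.
Group by category; take MIN of the expression per group.
  Garden: ids {7, 12, 28, 30} → MIN(price + stock)=26
  Sports: ids {10, 18, 19, 22, 26} → MIN(price + stock)=40
  Toys: ids {1, 4, 29, 32} → MIN(price + stock)=52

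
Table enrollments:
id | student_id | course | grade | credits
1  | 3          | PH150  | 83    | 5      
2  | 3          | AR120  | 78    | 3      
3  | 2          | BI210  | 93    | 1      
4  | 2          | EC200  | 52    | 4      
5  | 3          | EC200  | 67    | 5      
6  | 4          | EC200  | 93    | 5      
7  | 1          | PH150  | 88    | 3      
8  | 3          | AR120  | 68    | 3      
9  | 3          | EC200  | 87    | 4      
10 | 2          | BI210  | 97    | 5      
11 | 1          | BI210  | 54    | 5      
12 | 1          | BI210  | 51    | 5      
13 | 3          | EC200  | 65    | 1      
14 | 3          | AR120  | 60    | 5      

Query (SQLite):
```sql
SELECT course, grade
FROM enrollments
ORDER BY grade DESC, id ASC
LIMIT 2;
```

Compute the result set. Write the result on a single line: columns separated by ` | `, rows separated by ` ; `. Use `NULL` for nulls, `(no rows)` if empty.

BI210 | 97 ; BI210 | 93

Sort by grade desc, tiebreak id asc: (97, id=10), (93, id=3), (93, id=6), (88, id=7), (87, id=9) …. Take first 2.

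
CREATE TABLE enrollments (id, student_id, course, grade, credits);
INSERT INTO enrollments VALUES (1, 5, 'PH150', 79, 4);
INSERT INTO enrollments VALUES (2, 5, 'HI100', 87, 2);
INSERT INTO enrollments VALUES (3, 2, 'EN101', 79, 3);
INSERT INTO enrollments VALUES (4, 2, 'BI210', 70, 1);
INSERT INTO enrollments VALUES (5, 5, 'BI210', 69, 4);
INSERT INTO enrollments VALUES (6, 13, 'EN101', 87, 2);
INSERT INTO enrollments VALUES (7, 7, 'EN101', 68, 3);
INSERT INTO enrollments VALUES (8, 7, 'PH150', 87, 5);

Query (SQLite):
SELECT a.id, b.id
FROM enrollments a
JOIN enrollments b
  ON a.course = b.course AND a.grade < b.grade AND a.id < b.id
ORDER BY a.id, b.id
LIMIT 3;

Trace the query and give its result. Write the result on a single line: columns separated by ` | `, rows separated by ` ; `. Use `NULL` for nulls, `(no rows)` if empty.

1 | 8 ; 3 | 6

Pairs (a,b) with same course, a.grade < b.grade, a.id < b.id.
course groups: BI210:{4,5} EN101:{3,6,7} HI100:{2} PH150:{1,8}
Ordered by (a.id, b.id); first 3.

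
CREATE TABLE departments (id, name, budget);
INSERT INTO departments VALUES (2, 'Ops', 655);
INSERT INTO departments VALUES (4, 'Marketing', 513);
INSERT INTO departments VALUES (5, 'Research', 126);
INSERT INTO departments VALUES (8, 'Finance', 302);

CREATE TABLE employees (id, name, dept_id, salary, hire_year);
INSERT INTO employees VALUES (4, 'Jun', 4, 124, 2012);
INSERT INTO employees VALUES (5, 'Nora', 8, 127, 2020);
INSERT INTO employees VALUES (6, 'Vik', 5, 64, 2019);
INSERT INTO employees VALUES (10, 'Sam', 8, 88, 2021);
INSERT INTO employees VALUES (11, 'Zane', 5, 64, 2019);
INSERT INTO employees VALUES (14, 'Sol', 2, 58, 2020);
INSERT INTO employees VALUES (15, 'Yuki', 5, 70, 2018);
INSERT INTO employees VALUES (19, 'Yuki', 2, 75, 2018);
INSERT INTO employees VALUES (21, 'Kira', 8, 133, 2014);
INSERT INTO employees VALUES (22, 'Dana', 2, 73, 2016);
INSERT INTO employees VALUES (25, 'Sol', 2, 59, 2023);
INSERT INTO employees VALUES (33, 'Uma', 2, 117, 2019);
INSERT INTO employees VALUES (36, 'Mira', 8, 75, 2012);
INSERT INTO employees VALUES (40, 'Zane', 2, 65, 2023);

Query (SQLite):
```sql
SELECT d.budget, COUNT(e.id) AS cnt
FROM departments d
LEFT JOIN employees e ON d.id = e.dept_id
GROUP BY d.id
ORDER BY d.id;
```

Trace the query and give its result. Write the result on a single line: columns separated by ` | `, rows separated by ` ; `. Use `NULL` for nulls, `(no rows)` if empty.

LEFT JOIN keeps every departments row; unmatched ones get NULL for employees columns.
Group by departments.id and compute COUNT(e.id). COUNT(col) of an all-NULL group is 0.
  2: ids {14, 19, 22, 25, 33, 40} → COUNT(e.id)=6
  4: ids {4} → COUNT(e.id)=1
  5: ids {6, 11, 15} → COUNT(e.id)=3
  8: ids {5, 10, 21, 36} → COUNT(e.id)=4

655 | 6 ; 513 | 1 ; 126 | 3 ; 302 | 4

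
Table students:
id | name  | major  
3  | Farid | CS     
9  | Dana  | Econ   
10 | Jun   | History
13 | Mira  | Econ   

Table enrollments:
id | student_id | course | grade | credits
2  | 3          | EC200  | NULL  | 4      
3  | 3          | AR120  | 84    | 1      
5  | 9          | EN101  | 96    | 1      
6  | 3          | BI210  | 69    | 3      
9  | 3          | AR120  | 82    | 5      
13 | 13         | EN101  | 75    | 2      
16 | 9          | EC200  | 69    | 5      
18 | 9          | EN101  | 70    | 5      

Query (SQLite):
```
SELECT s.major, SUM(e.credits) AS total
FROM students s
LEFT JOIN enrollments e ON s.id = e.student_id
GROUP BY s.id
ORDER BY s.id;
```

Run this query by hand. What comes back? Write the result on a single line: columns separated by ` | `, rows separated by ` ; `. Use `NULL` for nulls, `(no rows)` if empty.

CS | 13 ; Econ | 11 ; History | NULL ; Econ | 2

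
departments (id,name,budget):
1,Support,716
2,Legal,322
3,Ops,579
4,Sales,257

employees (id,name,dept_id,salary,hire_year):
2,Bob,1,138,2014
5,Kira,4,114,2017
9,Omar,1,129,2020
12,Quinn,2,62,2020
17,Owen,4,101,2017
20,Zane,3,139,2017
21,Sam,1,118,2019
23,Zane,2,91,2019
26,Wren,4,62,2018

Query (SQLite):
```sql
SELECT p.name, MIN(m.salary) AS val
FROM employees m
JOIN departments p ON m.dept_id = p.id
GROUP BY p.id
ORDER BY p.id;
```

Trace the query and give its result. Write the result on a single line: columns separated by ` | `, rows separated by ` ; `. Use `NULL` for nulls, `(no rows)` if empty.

Support | 118 ; Legal | 62 ; Ops | 139 ; Sales | 62

Join each employees row to its departments via dept_id.
Group joined rows by departments.id; compute MIN(m.salary) per group.
  1: ids {2, 9, 21} → MIN(m.salary)=118
  2: ids {12, 23} → MIN(m.salary)=62
  3: ids {20} → MIN(m.salary)=139
  4: ids {5, 17, 26} → MIN(m.salary)=62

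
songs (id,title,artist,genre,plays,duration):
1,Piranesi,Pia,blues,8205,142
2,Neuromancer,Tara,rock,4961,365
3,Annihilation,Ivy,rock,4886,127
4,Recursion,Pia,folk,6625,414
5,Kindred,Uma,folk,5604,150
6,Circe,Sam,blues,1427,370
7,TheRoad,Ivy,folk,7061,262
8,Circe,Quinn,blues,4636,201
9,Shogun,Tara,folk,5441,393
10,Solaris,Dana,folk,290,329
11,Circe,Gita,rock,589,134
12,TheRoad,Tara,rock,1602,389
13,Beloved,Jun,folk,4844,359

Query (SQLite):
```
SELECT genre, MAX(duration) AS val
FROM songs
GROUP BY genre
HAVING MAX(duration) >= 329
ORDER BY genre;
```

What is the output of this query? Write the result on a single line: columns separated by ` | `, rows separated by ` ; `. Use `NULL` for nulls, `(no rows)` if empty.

blues | 370 ; folk | 414 ; rock | 389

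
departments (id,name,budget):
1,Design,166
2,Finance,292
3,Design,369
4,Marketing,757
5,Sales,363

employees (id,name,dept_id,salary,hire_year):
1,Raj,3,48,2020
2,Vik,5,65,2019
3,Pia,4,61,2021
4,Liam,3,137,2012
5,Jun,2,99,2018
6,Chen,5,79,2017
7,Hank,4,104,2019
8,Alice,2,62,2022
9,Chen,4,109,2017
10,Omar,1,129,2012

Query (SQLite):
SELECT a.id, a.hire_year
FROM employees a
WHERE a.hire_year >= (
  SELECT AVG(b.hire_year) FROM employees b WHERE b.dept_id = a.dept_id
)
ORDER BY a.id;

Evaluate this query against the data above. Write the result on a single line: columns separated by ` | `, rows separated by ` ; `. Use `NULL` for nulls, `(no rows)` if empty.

1 | 2020 ; 2 | 2019 ; 3 | 2021 ; 7 | 2019 ; 8 | 2022 ; 10 | 2012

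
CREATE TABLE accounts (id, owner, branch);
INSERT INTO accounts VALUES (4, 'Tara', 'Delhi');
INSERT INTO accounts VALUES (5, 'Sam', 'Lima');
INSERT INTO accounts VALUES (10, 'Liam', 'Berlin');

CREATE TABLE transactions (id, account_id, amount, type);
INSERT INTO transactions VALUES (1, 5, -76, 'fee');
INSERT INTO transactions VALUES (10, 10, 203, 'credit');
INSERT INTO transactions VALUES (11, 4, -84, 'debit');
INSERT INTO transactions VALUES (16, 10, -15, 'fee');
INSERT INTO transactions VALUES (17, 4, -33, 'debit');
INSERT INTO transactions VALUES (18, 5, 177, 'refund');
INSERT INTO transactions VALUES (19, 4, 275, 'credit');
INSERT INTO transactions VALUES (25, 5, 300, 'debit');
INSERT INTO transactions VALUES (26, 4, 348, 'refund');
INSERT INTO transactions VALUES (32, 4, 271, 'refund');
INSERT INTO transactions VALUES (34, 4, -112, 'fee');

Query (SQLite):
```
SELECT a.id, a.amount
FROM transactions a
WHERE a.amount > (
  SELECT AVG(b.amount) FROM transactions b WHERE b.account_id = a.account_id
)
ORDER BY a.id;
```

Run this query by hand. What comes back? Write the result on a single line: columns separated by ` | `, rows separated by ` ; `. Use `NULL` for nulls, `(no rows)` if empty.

10 | 203 ; 18 | 177 ; 19 | 275 ; 25 | 300 ; 26 | 348 ; 32 | 271

For each transactions row a, compute AVG(amount) over rows sharing a.account_id.
Keep row a if a.amount > that per-group AVG.
  account_id=4: AVG(amount) = 110.833333
  account_id=5: AVG(amount) = 133.666667
  account_id=10: AVG(amount) = 94.0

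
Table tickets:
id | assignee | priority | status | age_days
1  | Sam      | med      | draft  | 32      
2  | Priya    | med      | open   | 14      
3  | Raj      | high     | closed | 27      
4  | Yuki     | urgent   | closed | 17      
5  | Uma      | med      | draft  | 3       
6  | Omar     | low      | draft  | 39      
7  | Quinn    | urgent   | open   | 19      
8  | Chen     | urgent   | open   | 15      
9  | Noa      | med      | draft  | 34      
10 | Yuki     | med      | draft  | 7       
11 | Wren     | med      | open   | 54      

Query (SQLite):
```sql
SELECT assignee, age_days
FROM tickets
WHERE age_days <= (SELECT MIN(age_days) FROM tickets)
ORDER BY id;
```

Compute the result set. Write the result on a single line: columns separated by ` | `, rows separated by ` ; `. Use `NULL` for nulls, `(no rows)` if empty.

Uma | 3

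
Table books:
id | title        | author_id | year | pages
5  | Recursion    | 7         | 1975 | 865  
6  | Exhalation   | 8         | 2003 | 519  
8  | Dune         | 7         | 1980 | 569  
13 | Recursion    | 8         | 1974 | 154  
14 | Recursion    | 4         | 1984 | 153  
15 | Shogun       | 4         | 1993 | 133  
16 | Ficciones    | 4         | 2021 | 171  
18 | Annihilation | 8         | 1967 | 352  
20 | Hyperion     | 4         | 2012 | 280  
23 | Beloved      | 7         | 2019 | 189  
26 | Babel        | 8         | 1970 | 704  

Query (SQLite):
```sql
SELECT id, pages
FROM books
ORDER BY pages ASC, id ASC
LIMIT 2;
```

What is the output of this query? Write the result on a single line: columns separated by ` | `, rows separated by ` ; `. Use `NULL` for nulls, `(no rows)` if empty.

15 | 133 ; 14 | 153

Sort by pages asc, tiebreak id asc: (133, id=15), (153, id=14), (154, id=13), (171, id=16), (189, id=23) …. Take first 2.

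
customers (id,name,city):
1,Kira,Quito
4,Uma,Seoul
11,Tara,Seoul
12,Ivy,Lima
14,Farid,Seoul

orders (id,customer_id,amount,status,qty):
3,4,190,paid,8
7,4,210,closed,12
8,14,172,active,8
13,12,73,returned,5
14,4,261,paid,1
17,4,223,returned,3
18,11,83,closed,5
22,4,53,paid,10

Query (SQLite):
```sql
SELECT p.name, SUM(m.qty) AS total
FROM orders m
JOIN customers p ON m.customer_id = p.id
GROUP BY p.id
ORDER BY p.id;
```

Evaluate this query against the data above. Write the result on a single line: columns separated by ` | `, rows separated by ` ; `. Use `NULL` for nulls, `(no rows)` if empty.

Uma | 34 ; Tara | 5 ; Ivy | 5 ; Farid | 8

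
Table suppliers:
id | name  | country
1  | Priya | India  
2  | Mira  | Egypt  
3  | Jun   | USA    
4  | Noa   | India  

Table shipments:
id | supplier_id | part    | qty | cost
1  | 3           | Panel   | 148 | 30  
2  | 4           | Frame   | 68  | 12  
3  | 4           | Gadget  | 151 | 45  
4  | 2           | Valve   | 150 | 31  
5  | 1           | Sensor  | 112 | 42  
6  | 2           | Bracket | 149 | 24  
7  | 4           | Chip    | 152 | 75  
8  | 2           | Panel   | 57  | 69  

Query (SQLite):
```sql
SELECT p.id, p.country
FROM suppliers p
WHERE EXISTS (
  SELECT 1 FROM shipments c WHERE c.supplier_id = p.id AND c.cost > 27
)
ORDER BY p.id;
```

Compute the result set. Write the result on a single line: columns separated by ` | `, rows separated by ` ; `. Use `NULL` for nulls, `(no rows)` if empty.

For each suppliers row, check whether any shipments with matching supplier_id has cost > 27.
Keep rows where that is true.

1 | India ; 2 | Egypt ; 3 | USA ; 4 | India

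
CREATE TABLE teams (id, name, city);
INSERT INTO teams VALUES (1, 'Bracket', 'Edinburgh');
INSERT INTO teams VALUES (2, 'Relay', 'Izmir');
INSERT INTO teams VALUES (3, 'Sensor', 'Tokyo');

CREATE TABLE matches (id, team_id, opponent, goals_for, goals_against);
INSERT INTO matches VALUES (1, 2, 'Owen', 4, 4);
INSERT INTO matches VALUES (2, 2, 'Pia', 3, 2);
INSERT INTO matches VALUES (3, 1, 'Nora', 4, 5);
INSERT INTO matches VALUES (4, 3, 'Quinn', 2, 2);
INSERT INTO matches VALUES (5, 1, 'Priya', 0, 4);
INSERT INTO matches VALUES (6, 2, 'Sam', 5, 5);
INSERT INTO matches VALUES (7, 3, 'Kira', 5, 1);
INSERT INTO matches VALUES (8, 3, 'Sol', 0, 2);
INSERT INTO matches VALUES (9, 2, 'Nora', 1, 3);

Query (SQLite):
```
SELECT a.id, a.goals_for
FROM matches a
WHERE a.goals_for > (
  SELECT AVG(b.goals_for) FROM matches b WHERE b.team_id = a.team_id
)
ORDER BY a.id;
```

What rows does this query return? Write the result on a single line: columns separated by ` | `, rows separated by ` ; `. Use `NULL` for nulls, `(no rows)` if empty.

1 | 4 ; 3 | 4 ; 6 | 5 ; 7 | 5

For each matches row a, compute AVG(goals_for) over rows sharing a.team_id.
Keep row a if a.goals_for > that per-group AVG.
  team_id=1: AVG(goals_for) = 2.0
  team_id=2: AVG(goals_for) = 3.25
  team_id=3: AVG(goals_for) = 2.333333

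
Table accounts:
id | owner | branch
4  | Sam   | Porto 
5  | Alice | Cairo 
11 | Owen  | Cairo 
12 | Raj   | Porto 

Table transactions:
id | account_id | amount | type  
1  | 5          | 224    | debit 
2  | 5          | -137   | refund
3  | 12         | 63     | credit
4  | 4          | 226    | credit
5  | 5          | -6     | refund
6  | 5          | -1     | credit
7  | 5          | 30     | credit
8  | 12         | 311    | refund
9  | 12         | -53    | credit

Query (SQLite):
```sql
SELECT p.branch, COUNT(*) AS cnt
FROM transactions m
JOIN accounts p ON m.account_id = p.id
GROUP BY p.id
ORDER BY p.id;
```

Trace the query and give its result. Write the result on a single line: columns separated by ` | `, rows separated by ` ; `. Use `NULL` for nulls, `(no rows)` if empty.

Join each transactions row to its accounts via account_id.
Group joined rows by accounts.id; compute COUNT(*) per group.
  4: ids {4} → COUNT(*)=1
  5: ids {1, 2, 5, 6, 7} → COUNT(*)=5
  12: ids {3, 8, 9} → COUNT(*)=3

Porto | 1 ; Cairo | 5 ; Porto | 3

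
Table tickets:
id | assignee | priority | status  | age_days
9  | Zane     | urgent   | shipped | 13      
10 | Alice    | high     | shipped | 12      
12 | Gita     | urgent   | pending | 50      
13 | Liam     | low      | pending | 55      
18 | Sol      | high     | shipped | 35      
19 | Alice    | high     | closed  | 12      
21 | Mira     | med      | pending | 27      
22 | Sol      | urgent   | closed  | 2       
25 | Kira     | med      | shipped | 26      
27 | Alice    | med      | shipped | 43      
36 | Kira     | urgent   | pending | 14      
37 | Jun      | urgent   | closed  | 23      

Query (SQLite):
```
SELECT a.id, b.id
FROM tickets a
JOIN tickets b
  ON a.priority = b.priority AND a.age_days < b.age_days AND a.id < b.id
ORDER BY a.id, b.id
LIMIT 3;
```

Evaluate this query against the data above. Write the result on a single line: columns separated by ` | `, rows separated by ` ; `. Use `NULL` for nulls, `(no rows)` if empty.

9 | 12 ; 9 | 36 ; 9 | 37

Pairs (a,b) with same priority, a.age_days < b.age_days, a.id < b.id.
priority groups: high:{10,18,19} low:{13} med:{21,25,27} urgent:{9,12,22,36,37}
Ordered by (a.id, b.id); first 3.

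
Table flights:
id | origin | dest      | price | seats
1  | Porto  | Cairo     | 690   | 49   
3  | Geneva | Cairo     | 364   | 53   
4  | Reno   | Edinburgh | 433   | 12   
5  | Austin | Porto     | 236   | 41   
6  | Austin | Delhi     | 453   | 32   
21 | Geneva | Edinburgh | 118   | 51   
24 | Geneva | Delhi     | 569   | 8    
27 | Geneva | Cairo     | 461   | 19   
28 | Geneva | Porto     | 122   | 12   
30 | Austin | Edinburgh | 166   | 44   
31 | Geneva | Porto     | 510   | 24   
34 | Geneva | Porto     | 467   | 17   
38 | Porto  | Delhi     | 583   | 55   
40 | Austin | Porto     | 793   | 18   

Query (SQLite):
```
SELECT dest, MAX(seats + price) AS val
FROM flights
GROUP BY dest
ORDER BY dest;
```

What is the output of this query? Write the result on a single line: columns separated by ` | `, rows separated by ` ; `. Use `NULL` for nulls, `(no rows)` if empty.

Cairo | 739 ; Delhi | 638 ; Edinburgh | 445 ; Porto | 811

For each row compute seats + price.
Group by dest; take MAX of the expression per group.
  Cairo: ids {1, 3, 27} → MAX(seats + price)=739
  Delhi: ids {6, 24, 38} → MAX(seats + price)=638
  Edinburgh: ids {4, 21, 30} → MAX(seats + price)=445
  Porto: ids {5, 28, 31, 34, 40} → MAX(seats + price)=811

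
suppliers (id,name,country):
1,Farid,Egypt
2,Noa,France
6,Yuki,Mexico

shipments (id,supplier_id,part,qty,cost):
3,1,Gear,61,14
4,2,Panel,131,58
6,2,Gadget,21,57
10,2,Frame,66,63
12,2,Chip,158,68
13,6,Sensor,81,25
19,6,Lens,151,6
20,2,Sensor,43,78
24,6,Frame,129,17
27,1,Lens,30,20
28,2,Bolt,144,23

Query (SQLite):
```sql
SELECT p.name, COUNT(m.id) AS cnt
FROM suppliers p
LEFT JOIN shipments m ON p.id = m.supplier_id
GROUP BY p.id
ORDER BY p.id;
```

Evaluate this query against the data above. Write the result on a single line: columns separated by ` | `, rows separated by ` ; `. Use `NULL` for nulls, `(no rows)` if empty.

Farid | 2 ; Noa | 6 ; Yuki | 3

LEFT JOIN keeps every suppliers row; unmatched ones get NULL for shipments columns.
Group by suppliers.id and compute COUNT(m.id). COUNT(col) of an all-NULL group is 0.
  1: ids {3, 27} → COUNT(m.id)=2
  2: ids {4, 6, 10, 12, 20, 28} → COUNT(m.id)=6
  6: ids {13, 19, 24} → COUNT(m.id)=3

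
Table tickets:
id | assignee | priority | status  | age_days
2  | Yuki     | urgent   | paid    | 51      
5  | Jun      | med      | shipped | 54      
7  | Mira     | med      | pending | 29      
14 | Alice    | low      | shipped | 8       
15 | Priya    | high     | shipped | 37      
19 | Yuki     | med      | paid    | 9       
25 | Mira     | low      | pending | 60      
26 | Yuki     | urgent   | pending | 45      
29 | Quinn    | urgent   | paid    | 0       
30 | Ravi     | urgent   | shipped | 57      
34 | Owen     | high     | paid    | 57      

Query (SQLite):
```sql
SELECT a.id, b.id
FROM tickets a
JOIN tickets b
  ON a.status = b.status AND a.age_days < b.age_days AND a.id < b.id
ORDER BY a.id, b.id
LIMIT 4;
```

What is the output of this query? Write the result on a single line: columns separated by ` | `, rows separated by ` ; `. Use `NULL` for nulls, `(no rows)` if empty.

Pairs (a,b) with same status, a.age_days < b.age_days, a.id < b.id.
status groups: paid:{2,19,29,34} pending:{7,25,26} shipped:{5,14,15,30}
Ordered by (a.id, b.id); first 4.

2 | 34 ; 5 | 30 ; 7 | 25 ; 7 | 26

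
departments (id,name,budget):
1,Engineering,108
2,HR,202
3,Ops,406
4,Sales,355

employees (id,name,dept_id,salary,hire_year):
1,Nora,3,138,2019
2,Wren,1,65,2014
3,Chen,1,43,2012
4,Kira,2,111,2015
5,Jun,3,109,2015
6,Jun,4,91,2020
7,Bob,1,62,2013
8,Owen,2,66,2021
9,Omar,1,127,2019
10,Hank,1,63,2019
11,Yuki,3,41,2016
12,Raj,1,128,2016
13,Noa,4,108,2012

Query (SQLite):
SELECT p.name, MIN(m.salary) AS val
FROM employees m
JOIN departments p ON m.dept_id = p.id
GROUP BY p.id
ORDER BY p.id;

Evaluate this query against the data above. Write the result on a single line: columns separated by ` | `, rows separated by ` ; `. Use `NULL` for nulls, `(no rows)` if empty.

Engineering | 43 ; HR | 66 ; Ops | 41 ; Sales | 91

Join each employees row to its departments via dept_id.
Group joined rows by departments.id; compute MIN(m.salary) per group.
  1: ids {2, 3, 7, 9, 10, 12} → MIN(m.salary)=43
  2: ids {4, 8} → MIN(m.salary)=66
  3: ids {1, 5, 11} → MIN(m.salary)=41
  4: ids {6, 13} → MIN(m.salary)=91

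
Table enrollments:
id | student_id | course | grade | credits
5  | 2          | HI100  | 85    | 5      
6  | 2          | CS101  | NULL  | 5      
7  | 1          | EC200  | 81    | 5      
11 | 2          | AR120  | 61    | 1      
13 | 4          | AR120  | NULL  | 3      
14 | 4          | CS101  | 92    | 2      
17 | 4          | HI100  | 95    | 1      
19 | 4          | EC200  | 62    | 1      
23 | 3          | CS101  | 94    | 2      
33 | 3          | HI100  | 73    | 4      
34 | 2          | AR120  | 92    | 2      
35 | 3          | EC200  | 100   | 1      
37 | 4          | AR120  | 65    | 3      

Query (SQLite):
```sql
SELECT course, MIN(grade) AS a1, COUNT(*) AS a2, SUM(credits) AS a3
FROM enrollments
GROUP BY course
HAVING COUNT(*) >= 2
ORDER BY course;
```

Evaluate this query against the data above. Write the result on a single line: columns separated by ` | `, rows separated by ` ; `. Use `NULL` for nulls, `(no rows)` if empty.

AR120 | 61 | 4 | 9 ; CS101 | 92 | 3 | 9 ; EC200 | 62 | 3 | 7 ; HI100 | 73 | 3 | 10

Group enrollments by course.
Per group compute: MIN(grade), COUNT(*), SUM(credits).
HAVING: drop groups with fewer than 2 rows.
  AR120: ids {11, 13, 34, 37} → MIN(grade)=61, COUNT(*)=4, SUM(credits)=9
  CS101: ids {6, 14, 23} → MIN(grade)=92, COUNT(*)=3, SUM(credits)=9
  EC200: ids {7, 19, 35} → MIN(grade)=62, COUNT(*)=3, SUM(credits)=7
  HI100: ids {5, 17, 33} → MIN(grade)=73, COUNT(*)=3, SUM(credits)=10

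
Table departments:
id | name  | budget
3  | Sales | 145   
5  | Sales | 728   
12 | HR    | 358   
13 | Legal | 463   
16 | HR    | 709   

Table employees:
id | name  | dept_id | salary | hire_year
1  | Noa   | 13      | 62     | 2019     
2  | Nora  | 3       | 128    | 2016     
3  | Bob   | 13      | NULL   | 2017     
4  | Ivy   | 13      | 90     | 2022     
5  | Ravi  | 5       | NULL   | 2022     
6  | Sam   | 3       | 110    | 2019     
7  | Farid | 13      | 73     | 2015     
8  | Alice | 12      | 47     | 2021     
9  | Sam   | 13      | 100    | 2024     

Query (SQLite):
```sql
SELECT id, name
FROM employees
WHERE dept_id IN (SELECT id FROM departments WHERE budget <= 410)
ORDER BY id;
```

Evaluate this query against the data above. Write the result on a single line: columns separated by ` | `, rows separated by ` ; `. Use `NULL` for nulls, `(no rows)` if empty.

2 | Nora ; 6 | Sam ; 8 | Alice

Inner query: departments.id where budget <= 410.
Outer: keep employees rows whose dept_id is in that set.
Inner query → {3, 12}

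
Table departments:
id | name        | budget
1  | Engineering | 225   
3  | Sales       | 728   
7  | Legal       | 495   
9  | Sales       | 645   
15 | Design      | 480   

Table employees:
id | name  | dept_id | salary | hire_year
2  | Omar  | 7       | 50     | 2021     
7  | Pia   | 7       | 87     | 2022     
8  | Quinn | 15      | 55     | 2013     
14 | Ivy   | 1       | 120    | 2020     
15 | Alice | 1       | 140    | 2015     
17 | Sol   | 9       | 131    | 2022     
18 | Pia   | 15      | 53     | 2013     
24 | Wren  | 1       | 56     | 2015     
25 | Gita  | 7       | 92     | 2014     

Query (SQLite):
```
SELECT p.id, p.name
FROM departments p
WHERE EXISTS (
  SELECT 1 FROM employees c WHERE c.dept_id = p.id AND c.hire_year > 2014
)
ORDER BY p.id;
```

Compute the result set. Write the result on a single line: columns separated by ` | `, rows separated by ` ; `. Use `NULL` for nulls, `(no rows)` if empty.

1 | Engineering ; 7 | Legal ; 9 | Sales

For each departments row, check whether any employees with matching dept_id has hire_year > 2014.
Keep rows where that is true.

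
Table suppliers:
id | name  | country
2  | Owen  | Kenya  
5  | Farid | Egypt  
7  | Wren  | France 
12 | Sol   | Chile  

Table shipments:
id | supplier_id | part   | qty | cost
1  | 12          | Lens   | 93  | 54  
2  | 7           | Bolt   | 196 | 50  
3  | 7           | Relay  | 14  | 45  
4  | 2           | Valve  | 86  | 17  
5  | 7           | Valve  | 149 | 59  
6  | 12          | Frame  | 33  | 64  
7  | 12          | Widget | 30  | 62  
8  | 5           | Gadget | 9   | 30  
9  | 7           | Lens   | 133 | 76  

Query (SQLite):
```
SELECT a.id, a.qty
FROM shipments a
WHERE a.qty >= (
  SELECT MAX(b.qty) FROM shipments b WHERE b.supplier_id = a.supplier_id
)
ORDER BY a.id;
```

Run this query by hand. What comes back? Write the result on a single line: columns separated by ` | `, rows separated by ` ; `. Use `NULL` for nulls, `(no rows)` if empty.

For each shipments row a, compute MAX(qty) over rows sharing a.supplier_id.
Keep row a if a.qty >= that per-group MAX.
  supplier_id=2: MAX(qty) = 86
  supplier_id=5: MAX(qty) = 9
  supplier_id=7: MAX(qty) = 196
  supplier_id=12: MAX(qty) = 93

1 | 93 ; 2 | 196 ; 4 | 86 ; 8 | 9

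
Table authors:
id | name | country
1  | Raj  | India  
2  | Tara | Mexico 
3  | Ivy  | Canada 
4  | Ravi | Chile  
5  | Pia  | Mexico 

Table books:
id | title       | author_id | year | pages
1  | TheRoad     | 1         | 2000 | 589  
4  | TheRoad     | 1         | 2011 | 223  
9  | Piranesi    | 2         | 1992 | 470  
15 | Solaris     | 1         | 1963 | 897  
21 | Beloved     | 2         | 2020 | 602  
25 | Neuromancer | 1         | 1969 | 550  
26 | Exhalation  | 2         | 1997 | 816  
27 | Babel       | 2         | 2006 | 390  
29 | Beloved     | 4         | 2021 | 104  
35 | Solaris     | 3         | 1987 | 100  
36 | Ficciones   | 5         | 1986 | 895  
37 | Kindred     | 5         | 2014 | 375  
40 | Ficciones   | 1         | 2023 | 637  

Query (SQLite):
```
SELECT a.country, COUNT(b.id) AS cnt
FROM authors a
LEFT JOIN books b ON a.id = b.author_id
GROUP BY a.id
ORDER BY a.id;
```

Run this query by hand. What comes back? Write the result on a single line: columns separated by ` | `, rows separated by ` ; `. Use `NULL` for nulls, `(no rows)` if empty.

India | 5 ; Mexico | 4 ; Canada | 1 ; Chile | 1 ; Mexico | 2

LEFT JOIN keeps every authors row; unmatched ones get NULL for books columns.
Group by authors.id and compute COUNT(b.id). COUNT(col) of an all-NULL group is 0.
  1: ids {1, 4, 15, 25, 40} → COUNT(b.id)=5
  2: ids {9, 21, 26, 27} → COUNT(b.id)=4
  3: ids {35} → COUNT(b.id)=1
  4: ids {29} → COUNT(b.id)=1
  5: ids {36, 37} → COUNT(b.id)=2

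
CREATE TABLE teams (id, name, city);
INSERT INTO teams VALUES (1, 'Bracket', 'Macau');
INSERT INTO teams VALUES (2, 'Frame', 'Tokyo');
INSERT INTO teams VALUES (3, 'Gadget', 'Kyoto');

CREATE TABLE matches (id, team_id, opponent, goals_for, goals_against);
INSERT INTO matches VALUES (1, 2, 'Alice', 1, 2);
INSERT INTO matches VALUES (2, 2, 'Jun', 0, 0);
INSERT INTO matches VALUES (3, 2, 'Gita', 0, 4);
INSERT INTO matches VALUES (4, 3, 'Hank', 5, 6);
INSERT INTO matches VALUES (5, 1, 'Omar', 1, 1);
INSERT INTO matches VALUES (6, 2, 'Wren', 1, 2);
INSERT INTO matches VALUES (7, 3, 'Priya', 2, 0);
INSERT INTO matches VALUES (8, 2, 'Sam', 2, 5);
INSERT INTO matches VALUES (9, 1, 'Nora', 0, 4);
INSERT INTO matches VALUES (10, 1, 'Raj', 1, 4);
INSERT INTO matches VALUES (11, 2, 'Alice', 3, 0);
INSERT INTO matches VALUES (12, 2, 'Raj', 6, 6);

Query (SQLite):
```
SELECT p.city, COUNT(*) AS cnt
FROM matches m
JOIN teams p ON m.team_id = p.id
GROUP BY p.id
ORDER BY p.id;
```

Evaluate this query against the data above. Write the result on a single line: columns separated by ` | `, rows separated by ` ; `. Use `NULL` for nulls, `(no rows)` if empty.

Macau | 3 ; Tokyo | 7 ; Kyoto | 2

Join each matches row to its teams via team_id.
Group joined rows by teams.id; compute COUNT(*) per group.
  1: ids {5, 9, 10} → COUNT(*)=3
  2: ids {1, 2, 3, 6, 8, 11, 12} → COUNT(*)=7
  3: ids {4, 7} → COUNT(*)=2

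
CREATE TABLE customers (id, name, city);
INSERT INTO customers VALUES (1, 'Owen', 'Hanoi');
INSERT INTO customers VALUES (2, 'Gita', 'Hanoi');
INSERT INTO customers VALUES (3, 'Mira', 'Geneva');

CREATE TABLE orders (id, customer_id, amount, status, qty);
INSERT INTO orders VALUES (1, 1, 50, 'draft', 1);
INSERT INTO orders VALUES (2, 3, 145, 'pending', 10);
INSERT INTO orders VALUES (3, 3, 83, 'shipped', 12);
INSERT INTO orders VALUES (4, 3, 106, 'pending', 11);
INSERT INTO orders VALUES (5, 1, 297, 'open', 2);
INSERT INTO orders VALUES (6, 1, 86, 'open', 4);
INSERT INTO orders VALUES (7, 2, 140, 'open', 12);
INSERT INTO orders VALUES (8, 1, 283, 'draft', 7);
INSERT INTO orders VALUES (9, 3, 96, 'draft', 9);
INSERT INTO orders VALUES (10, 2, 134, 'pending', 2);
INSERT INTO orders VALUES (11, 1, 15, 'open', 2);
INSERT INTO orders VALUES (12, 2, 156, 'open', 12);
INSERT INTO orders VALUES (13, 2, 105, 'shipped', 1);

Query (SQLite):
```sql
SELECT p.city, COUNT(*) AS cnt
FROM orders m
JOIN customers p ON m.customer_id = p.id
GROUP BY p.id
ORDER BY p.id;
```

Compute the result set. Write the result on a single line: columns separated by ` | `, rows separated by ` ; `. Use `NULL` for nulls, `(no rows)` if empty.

Join each orders row to its customers via customer_id.
Group joined rows by customers.id; compute COUNT(*) per group.
  1: ids {1, 5, 6, 8, 11} → COUNT(*)=5
  2: ids {7, 10, 12, 13} → COUNT(*)=4
  3: ids {2, 3, 4, 9} → COUNT(*)=4

Hanoi | 5 ; Hanoi | 4 ; Geneva | 4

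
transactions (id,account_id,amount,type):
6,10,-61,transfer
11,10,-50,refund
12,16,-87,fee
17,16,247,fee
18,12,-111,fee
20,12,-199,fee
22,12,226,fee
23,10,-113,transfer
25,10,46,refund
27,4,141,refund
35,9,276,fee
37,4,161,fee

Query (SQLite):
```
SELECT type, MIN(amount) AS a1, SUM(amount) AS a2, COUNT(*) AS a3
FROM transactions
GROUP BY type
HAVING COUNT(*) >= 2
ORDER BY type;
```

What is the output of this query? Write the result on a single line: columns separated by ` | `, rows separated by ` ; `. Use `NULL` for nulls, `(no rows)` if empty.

fee | -199 | 513 | 7 ; refund | -50 | 137 | 3 ; transfer | -113 | -174 | 2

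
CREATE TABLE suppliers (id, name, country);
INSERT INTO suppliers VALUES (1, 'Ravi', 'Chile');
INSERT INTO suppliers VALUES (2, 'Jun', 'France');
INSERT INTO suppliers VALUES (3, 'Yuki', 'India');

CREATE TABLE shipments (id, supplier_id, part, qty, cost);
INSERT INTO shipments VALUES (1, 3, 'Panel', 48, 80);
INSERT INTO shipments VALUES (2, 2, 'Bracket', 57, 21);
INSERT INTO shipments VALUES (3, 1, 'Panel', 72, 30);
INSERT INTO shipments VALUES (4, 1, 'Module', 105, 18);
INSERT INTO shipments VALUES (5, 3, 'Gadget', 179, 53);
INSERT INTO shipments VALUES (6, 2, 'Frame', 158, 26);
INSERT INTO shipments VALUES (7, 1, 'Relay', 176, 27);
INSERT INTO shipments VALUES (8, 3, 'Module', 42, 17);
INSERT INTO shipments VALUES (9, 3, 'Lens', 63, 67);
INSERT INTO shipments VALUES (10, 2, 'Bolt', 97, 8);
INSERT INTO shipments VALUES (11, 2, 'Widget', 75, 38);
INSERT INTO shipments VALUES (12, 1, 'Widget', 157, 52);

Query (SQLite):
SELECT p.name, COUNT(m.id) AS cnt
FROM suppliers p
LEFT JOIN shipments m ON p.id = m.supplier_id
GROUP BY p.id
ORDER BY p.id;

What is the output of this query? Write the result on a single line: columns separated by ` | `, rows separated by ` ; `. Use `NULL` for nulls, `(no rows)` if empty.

LEFT JOIN keeps every suppliers row; unmatched ones get NULL for shipments columns.
Group by suppliers.id and compute COUNT(m.id). COUNT(col) of an all-NULL group is 0.
  1: ids {3, 4, 7, 12} → COUNT(m.id)=4
  2: ids {2, 6, 10, 11} → COUNT(m.id)=4
  3: ids {1, 5, 8, 9} → COUNT(m.id)=4

Ravi | 4 ; Jun | 4 ; Yuki | 4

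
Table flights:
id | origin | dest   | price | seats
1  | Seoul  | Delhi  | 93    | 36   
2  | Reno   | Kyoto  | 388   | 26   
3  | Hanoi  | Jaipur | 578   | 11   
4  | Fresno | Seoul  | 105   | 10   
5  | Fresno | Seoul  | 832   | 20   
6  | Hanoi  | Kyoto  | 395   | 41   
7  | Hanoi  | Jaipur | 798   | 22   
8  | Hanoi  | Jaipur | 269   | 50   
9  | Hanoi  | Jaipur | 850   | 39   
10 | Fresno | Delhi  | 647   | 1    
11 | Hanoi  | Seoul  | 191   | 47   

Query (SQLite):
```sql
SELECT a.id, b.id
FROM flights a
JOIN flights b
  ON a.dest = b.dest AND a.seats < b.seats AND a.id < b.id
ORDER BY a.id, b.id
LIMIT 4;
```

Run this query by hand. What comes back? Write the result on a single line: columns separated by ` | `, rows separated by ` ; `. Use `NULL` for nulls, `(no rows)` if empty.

2 | 6 ; 3 | 7 ; 3 | 8 ; 3 | 9

Pairs (a,b) with same dest, a.seats < b.seats, a.id < b.id.
dest groups: Delhi:{1,10} Jaipur:{3,7,8,9} Kyoto:{2,6} Seoul:{4,5,11}
Ordered by (a.id, b.id); first 4.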